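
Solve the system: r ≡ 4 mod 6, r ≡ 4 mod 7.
M = 6 × 7 = 42. M₁ = 7, y₁ ≡ 1 mod 6. M₂ = 6, y₂ ≡ 6 mod 7. r = 4×7×1 + 4×6×6 ≡ 4 mod 42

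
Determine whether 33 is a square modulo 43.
By Euler's criterion: 33^{21} ≡ 42 (mod 43). Since this equals -1 (≡ 42), 33 is not a QR.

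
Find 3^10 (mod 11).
Using Fermat: 3^{10} ≡ 1 (mod 11). 10 ≡ 0 (mod 10). So 3^{10} ≡ 3^{0} ≡ 1 (mod 11)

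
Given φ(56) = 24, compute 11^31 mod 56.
By Euler: 11^{24} ≡ 1 mod 56 since gcd(11, 56) = 1. 31 = 1×24 + 7. So 11^{31} ≡ 11^{7} ≡ 11 mod 56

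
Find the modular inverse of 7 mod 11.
Since 11 is prime, by Fermat 7^(-1) ≡ 7^{9} ≡ 8 mod 11. Verify: 7 × 8 = 56 ≡ 1 mod 11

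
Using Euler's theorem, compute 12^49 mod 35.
By Euler: 12^{24} ≡ 1 (mod 35) since gcd(12, 35) = 1. 49 = 2×24 + 1. So 12^{49} ≡ 12^{1} ≡ 12 (mod 35)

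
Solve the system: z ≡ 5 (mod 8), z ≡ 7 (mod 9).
M = 8 × 9 = 72. M₁ = 9, y₁ ≡ 1 (mod 8). M₂ = 8, y₂ ≡ 8 (mod 9). z = 5×9×1 + 7×8×8 ≡ 61 (mod 72)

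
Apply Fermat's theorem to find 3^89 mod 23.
By Fermat: 3^{22} ≡ 1 mod 23. 89 = 4×22 + 1. So 3^{89} ≡ 3^{1} ≡ 3 mod 23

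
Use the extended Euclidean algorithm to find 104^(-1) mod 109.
Extended GCD: 104(-22) + 109(21) = 1. So 104^(-1) ≡ -22 ≡ 87 (mod 109). Verify: 104 × 87 = 9048 ≡ 1 (mod 109)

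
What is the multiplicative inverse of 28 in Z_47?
Since 47 is prime, by Fermat 28^(-1) ≡ 28^{45} ≡ 42 mod 47. Verify: 28 × 42 = 1176 ≡ 1 mod 47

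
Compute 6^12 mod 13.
Using Fermat: 6^{12} ≡ 1 (mod 13). 12 ≡ 0 (mod 12). So 6^{12} ≡ 6^{0} ≡ 1 (mod 13)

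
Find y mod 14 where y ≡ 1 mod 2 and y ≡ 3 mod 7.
M = 2 × 7 = 14. M₁ = 7, y₁ ≡ 1 mod 2. M₂ = 2, y₂ ≡ 4 mod 7. y = 1×7×1 + 3×2×4 ≡ 3 mod 14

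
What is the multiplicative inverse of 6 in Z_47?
Since 47 is prime, by Fermat 6^(-1) ≡ 6^{45} ≡ 8 (mod 47). Verify: 6 × 8 = 48 ≡ 1 (mod 47)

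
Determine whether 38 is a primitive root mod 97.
ord_97(38) divides 96. For each prime q|96: 38^{48}≡96, 38^{32}≡35, none ≡ 1. So 38 has order 96 and is a primitive root mod 97.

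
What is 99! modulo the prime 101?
(100)! = (99)! × (100) ≡ -1 (mod 101). So (99)! ≡ -1 × (100)^(-1) ≡ (-1)×(-1) = 1 (mod 101)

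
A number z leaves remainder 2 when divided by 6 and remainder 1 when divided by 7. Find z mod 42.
M = 6 × 7 = 42. M₁ = 7, y₁ ≡ 1 mod 6. M₂ = 6, y₂ ≡ 6 mod 7. z = 2×7×1 + 1×6×6 ≡ 8 mod 42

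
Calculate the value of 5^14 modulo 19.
By repeated squaring (mod 19): 5^{1}≡5, 5^{2}≡6, 5^{4}≡17, 5^{8}≡4. Then 5^{14} = 5^{8+4+2} ≡ 4 × 17 × 6 ≡ 9 (mod 19)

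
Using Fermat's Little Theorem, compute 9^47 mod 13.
By Fermat: 9^{12} ≡ 1 (mod 13). 47 = 3×12 + 11. So 9^{47} ≡ 9^{11} ≡ 3 (mod 13)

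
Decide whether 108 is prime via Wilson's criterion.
(107)! mod 108 = 0. Since 0 ≢ -1 mod 108, 108 is not prime.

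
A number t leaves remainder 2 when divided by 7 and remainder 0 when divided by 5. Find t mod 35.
M = 7 × 5 = 35. M₁ = 5, y₁ ≡ 3 mod 7. M₂ = 7, y₂ ≡ 3 mod 5. t = 2×5×3 + 0×7×3 ≡ 30 mod 35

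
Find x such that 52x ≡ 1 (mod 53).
Since 53 is prime, by Fermat 52^(-1) ≡ 52^{51} ≡ 52 (mod 53). Verify: 52 × 52 = 2704 ≡ 1 (mod 53)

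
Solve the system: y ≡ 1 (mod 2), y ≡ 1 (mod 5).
M = 2 × 5 = 10. M₁ = 5, y₁ ≡ 1 (mod 2). M₂ = 2, y₂ ≡ 3 (mod 5). y = 1×5×1 + 1×2×3 ≡ 1 (mod 10)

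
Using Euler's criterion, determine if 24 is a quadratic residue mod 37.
By Euler's criterion: 24^{18} ≡ 36 (mod 37). Since this equals -1 (≡ 36), 24 is not a QR.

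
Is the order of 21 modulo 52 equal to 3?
Powers of 21 mod 52: 21^1≡21, 21^2≡25, 21^3≡5, 21^4≡1. 21^3≡5≢1, so ord ≠ 3. No, the actual order is 4.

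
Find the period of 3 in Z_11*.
Powers of 3 mod 11: 3^1≡3, 3^2≡9, 3^3≡5, 3^4≡4, 3^5≡1. So the order of 3 is 5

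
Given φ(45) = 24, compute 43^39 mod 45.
By Euler: 43^{24} ≡ 1 mod 45 since gcd(43, 45) = 1. 39 = 1×24 + 15. So 43^{39} ≡ 43^{15} ≡ 37 mod 45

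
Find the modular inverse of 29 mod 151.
Since 151 is prime, by Fermat 29^(-1) ≡ 29^{149} ≡ 125 (mod 151). Verify: 29 × 125 = 3625 ≡ 1 (mod 151)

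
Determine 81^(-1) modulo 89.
Since 89 is prime, by Fermat 81^(-1) ≡ 81^{87} ≡ 11 (mod 89). Verify: 81 × 11 = 891 ≡ 1 (mod 89)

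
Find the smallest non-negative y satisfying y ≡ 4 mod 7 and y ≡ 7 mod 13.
M = 7 × 13 = 91. M₁ = 13, y₁ ≡ 6 mod 7. M₂ = 7, y₂ ≡ 2 mod 13. y = 4×13×6 + 7×7×2 ≡ 46 mod 91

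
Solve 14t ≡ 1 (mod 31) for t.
Since 31 is prime, by Fermat 14^(-1) ≡ 14^{29} ≡ 20 (mod 31). Verify: 14 × 20 = 280 ≡ 1 (mod 31)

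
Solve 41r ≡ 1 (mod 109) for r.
Since 109 is prime, by Fermat 41^(-1) ≡ 41^{107} ≡ 8 (mod 109). Verify: 41 × 8 = 328 ≡ 1 (mod 109)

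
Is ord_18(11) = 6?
Powers of 11 mod 18: 11^1≡11, 11^2≡13, 11^3≡17, 11^4≡7, 11^5≡5, 11^6≡1. First k with 11^k≡1 is k=6. Yes, ord_18(11) = 6.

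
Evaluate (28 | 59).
(28/59) = 28^{29} mod 59 = 1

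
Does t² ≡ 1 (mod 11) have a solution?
By Euler's criterion: 1^{5} ≡ 1 (mod 11). Since this equals 1, 1 is a QR.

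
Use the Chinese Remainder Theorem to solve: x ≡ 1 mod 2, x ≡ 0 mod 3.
M = 2 × 3 = 6. M₁ = 3, y₁ ≡ 1 mod 2. M₂ = 2, y₂ ≡ 2 mod 3. x = 1×3×1 + 0×2×2 ≡ 3 mod 6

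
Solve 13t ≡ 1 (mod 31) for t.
Since 31 is prime, by Fermat 13^(-1) ≡ 13^{29} ≡ 12 (mod 31). Verify: 13 × 12 = 156 ≡ 1 (mod 31)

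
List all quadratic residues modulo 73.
Quadratic residues modulo 73: {1, 2, 3, 4, 6, 8, 9, 12, 16, 18, 19, 23, 24, 25, 27, 32, 35, 36, 37, 38, 41, 46, 48, 49, 50, 54, 55, 57, 61, 64, 65, 67, 69, 70, 71, 72}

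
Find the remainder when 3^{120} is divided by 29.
By Fermat: 3^{28} ≡ 1 mod 29. 120 = 4×28 + 8. So 3^{120} ≡ 3^{8} ≡ 7 mod 29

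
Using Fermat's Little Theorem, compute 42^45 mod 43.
By Fermat: 42^{42} ≡ 1 mod 43. So 42^{45} = 42^{42} · 42^{3} ≡ 42^{3} ≡ 42 mod 43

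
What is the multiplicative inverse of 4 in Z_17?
Since 17 is prime, by Fermat 4^(-1) ≡ 4^{15} ≡ 13 (mod 17). Verify: 4 × 13 = 52 ≡ 1 (mod 17)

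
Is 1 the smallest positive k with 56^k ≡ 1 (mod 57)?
Powers of 56 mod 57: 56^1≡56, 56^2≡1. 56^1≡56≢1, so ord ≠ 1. No, the actual order is 2.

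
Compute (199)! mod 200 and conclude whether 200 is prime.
(199)! mod 200 = 0. Since 0 ≢ -1 mod 200, 200 is not prime.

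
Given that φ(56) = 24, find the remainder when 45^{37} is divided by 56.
By Euler: 45^{24} ≡ 1 (mod 56) since gcd(45, 56) = 1. 37 = 1×24 + 13. So 45^{37} ≡ 45^{13} ≡ 45 (mod 56)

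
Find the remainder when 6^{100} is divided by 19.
By Fermat: 6^{18} ≡ 1 mod 19. 100 = 5×18 + 10. So 6^{100} ≡ 6^{10} ≡ 6 mod 19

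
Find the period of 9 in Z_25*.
Powers of 9 mod 25: 9^1≡9, 9^2≡6, 9^3≡4, 9^4≡11, 9^5≡24, 9^6≡16, 9^7≡19, 9^8≡21, 9^9≡14, 9^10≡1. ord_25(9) = 10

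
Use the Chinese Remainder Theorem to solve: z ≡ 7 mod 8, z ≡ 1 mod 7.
M = 8 × 7 = 56. M₁ = 7, y₁ ≡ 7 mod 8. M₂ = 8, y₂ ≡ 1 mod 7. z = 7×7×7 + 1×8×1 ≡ 15 mod 56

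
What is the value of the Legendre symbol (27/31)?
(27/31) = 27^{15} mod 31 = -1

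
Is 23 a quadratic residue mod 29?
By Euler's criterion: 23^{14} ≡ 1 (mod 29). Since this equals 1, 23 is a QR.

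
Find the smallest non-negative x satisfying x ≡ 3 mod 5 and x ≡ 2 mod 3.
M = 5 × 3 = 15. M₁ = 3, y₁ ≡ 2 mod 5. M₂ = 5, y₂ ≡ 2 mod 3. x = 3×3×2 + 2×5×2 ≡ 8 mod 15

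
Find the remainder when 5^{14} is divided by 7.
By Fermat: 5^{6} ≡ 1 (mod 7). 14 = 2×6 + 2. So 5^{14} ≡ 5^{2} ≡ 4 (mod 7)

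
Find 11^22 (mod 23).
Using Fermat: 11^{22} ≡ 1 (mod 23). 22 ≡ 0 (mod 22). So 11^{22} ≡ 11^{0} ≡ 1 (mod 23)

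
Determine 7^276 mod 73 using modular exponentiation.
Using Fermat: 7^{72} ≡ 1 mod 73. 276 ≡ 60 mod 72. So 7^{276} ≡ 7^{60} ≡ 72 mod 73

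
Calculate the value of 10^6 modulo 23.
By repeated squaring mod 23: 10^{1}≡10, 10^{2}≡8, 10^{4}≡18. Then 10^{6} = 10^{4+2} ≡ 18 × 8 ≡ 6 mod 23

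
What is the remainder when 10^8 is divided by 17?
By repeated squaring (mod 17): 10^{1}≡10, 10^{2}≡15, 10^{4}≡4, 10^{8}≡16. So 10^{8} ≡ 16 (mod 17)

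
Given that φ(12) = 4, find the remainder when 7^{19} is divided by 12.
By Euler: 7^{4} ≡ 1 mod 12 since gcd(7, 12) = 1. 19 = 4×4 + 3. So 7^{19} ≡ 7^{3} ≡ 7 mod 12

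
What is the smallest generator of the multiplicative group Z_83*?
g = 2. For each prime q|82: 2^{41}≡82, 2^{2}≡4, none ≡ 1, so ord_83(2) = 82 and 2 is a primitive root.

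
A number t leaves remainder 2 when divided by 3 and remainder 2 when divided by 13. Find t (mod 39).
M = 3 × 13 = 39. M₁ = 13, y₁ ≡ 1 (mod 3). M₂ = 3, y₂ ≡ 9 (mod 13). t = 2×13×1 + 2×3×9 ≡ 2 (mod 39)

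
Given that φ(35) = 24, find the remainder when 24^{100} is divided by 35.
By Euler: 24^{24} ≡ 1 (mod 35) since gcd(24, 35) = 1. 100 = 4×24 + 4. So 24^{100} ≡ 24^{4} ≡ 11 (mod 35)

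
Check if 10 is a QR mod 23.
By Euler's criterion: 10^{11} ≡ 22 mod 23. Since this equals -1 (≡ 22), 10 is not a QR.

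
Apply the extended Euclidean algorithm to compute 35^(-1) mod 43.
Extended GCD: 35(16) + 43(-13) = 1. So 35^(-1) ≡ 16 (mod 43). Verify: 35 × 16 = 560 ≡ 1 (mod 43)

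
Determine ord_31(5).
Powers of 5 mod 31: 5^1≡5, 5^2≡25, 5^3≡1. ord_31(5) = 3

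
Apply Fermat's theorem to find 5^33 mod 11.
By Fermat: 5^{10} ≡ 1 mod 11. 33 = 3×10 + 3. So 5^{33} ≡ 5^{3} ≡ 4 mod 11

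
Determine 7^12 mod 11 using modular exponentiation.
Using Fermat: 7^{10} ≡ 1 (mod 11). 12 ≡ 2 (mod 10). So 7^{12} ≡ 7^{2} ≡ 5 (mod 11)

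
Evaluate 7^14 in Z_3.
Using Fermat: 7^{2} ≡ 1 (mod 3). 14 ≡ 0 (mod 2). So 7^{14} ≡ 7^{0} ≡ 1 (mod 3)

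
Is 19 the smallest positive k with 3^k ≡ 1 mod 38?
Powers of 3 mod 38: 3^1≡3, 3^2≡9, 3^3≡27, 3^4≡5, 3^5≡15, 3^6≡7, 3^7≡21, 3^8≡25, 3^9≡37, 3^10≡35, 3^11≡29, 3^12≡11, 3^13≡33, 3^14≡23, 3^15≡31, 3^16≡17, 3^17≡13, 3^18≡1. Already 3^18≡1, so the order is 18 < 19. No, the actual order is 18.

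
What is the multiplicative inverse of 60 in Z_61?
Since 61 is prime, by Fermat 60^(-1) ≡ 60^{59} ≡ 60 mod 61. Verify: 60 × 60 = 3600 ≡ 1 mod 61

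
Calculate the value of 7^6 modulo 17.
By repeated squaring (mod 17): 7^{1}≡7, 7^{2}≡15, 7^{4}≡4. Then 7^{6} = 7^{4+2} ≡ 4 × 15 ≡ 9 (mod 17)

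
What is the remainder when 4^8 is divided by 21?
By repeated squaring (mod 21): 4^{1}≡4, 4^{2}≡16, 4^{4}≡4, 4^{8}≡16. So 4^{8} ≡ 16 (mod 21)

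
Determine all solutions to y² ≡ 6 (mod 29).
The square roots of 6 mod 29 are 8 and 21. Verify: 8² = 64 ≡ 6 (mod 29)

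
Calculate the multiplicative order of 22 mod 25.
Powers of 22 mod 25: 22^1≡22, 22^2≡9, 22^3≡23, 22^4≡6, 22^5≡7, 22^6≡4, 22^7≡13, 22^8≡11, 22^9≡17, 22^10≡24, 22^11≡3, 22^12≡16, 22^13≡2, 22^14≡19, 22^15≡18, 22^16≡21, 22^17≡12, 22^18≡14, 22^19≡8, 22^20≡1. So the order of 22 is 20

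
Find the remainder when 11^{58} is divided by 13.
By Fermat: 11^{12} ≡ 1 mod 13. 58 = 4×12 + 10. So 11^{58} ≡ 11^{10} ≡ 10 mod 13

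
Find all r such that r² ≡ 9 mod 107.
The square roots of 9 mod 107 are 3 and 104. Verify: 3² = 9 ≡ 9 mod 107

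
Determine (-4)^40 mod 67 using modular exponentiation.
By repeated squaring mod 67: (-4)^{1}≡63, (-4)^{2}≡16, (-4)^{4}≡55, (-4)^{8}≡10, (-4)^{16}≡33, (-4)^{32}≡17. Then (-4)^{40} = (-4)^{32+8} ≡ 17 × 10 ≡ 36 mod 67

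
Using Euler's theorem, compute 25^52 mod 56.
By Euler: 25^{24} ≡ 1 (mod 56) since gcd(25, 56) = 1. 52 = 2×24 + 4. So 25^{52} ≡ 25^{4} ≡ 25 (mod 56)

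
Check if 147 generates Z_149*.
ord_149(147) divides 148. For each prime q|148: 147^{74}≡148, 147^{4}≡16, none ≡ 1. So 147 has order 148 and is a primitive root mod 149.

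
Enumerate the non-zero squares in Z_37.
Squares in Z_37*: {1, 3, 4, 7, 9, 10, 11, 12, 16, 21, 25, 26, 27, 28, 30, 33, 34, 36}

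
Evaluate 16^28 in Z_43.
By repeated squaring (mod 43): 16^{1}≡16, 16^{2}≡41, 16^{4}≡4, 16^{8}≡16, 16^{16}≡41. Then 16^{28} = 16^{16+8+4} ≡ 41 × 16 × 4 ≡ 1 (mod 43)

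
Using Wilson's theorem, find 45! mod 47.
(46)! = (45)! × (46) ≡ -1 (mod 47). So (45)! ≡ -1 × (46)^(-1) ≡ (-1)×(-1) = 1 (mod 47)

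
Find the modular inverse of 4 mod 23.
Since 23 is prime, by Fermat 4^(-1) ≡ 4^{21} ≡ 6 mod 23. Verify: 4 × 6 = 24 ≡ 1 mod 23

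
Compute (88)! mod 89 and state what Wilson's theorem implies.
(88)! mod 89 = 88. Since this equals -1 mod 89, Wilson confirms 89 is prime.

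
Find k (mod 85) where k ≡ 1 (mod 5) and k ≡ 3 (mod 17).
M = 5 × 17 = 85. M₁ = 17, y₁ ≡ 3 (mod 5). M₂ = 5, y₂ ≡ 7 (mod 17). k = 1×17×3 + 3×5×7 ≡ 71 (mod 85)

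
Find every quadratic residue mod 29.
Quadratic residues modulo 29: {1, 4, 5, 6, 7, 9, 13, 16, 20, 22, 23, 24, 25, 28}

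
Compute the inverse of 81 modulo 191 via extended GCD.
Extended GCD: 81(-33) + 191(14) = 1. So 81^(-1) ≡ -33 ≡ 158 mod 191. Verify: 81 × 158 = 12798 ≡ 1 mod 191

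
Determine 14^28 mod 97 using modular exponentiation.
By repeated squaring (mod 97): 14^{1}≡14, 14^{2}≡2, 14^{4}≡4, 14^{8}≡16, 14^{16}≡62. Then 14^{28} = 14^{16+8+4} ≡ 62 × 16 × 4 ≡ 88 (mod 97)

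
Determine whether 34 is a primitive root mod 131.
34^{65} ≡ 1 mod 131 and 65 < 130, so ord_131(34) = 65 ≠ 130 and 34 is not a primitive root.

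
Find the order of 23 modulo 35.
Powers of 23 mod 35: 23^1≡23, 23^2≡4, 23^3≡22, 23^4≡16, 23^5≡18, 23^6≡29, 23^7≡2, 23^8≡11, 23^9≡8, 23^10≡9, 23^11≡32, 23^12≡1. Order = 12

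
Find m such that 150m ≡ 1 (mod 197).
Since 197 is prime, by Fermat 150^(-1) ≡ 150^{195} ≡ 88 (mod 197). Verify: 150 × 88 = 13200 ≡ 1 (mod 197)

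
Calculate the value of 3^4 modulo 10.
3^{4} = 81 ≡ 1 (mod 10)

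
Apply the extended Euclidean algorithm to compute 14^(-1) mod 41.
Extended GCD: 14(3) + 41(-1) = 1. So 14^(-1) ≡ 3 mod 41. Verify: 14 × 3 = 42 ≡ 1 mod 41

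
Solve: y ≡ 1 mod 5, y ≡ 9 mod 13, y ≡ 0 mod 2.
M = 5 × 13 × 2 = 130. M₁ = 26, y₁ ≡ 1 mod 5. M₂ = 10, y₂ ≡ 4 mod 13. M₃ = 65, y₃ ≡ 1 mod 2. y = 1×26×1 + 9×10×4 + 0×65×1 ≡ 126 mod 130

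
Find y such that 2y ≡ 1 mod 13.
Since 13 is prime, by Fermat 2^(-1) ≡ 2^{11} ≡ 7 mod 13. Verify: 2 × 7 = 14 ≡ 1 mod 13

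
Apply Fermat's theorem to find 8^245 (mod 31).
By Fermat: 8^{30} ≡ 1 (mod 31). 245 ≡ 5 (mod 30). So 8^{245} ≡ 8^{5} ≡ 1 (mod 31)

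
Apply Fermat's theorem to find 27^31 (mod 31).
By Fermat: 27^{30} ≡ 1 (mod 31). So 27^{31} = 27^{30} · 27^{1} ≡ 27^{1} ≡ 27 (mod 31)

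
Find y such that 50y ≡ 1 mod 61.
Since 61 is prime, by Fermat 50^(-1) ≡ 50^{59} ≡ 11 mod 61. Verify: 50 × 11 = 550 ≡ 1 mod 61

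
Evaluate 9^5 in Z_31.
By repeated squaring (mod 31): 9^{1}≡9, 9^{2}≡19, 9^{4}≡20. Then 9^{5} = 9^{4+1} ≡ 20 × 9 ≡ 25 (mod 31)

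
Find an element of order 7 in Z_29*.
7 has order 7 mod 29 since 7^{7} ≡ 1 mod 29 and no smaller power works.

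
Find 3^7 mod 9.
By repeated squaring mod 9: 3^{1}≡3, 3^{2}≡0, 3^{4}≡0. Then 3^{7} = 3^{4+2+1} ≡ 0 × 0 × 3 ≡ 0 mod 9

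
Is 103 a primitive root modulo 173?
ord_173(103) divides 172. For each prime q|172: 103^{86}≡172, 103^{4}≡22, none ≡ 1. So 103 has order 172 and is a primitive root mod 173.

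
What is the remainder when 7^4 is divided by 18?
7^{4} = 2401 ≡ 7 (mod 18)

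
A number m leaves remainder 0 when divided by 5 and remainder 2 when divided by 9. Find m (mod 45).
M = 5 × 9 = 45. M₁ = 9, y₁ ≡ 4 (mod 5). M₂ = 5, y₂ ≡ 2 (mod 9). m = 0×9×4 + 2×5×2 ≡ 20 (mod 45)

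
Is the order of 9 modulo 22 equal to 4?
Powers of 9 mod 22: 9^1≡9, 9^2≡15, 9^3≡3, 9^4≡5, 9^5≡1. 9^4≡5≢1, so ord ≠ 4. No, the actual order is 5.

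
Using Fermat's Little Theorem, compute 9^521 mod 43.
By Fermat: 9^{42} ≡ 1 (mod 43). 521 ≡ 17 (mod 42). So 9^{521} ≡ 9^{17} ≡ 31 (mod 43)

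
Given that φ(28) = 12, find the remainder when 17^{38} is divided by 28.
By Euler: 17^{12} ≡ 1 mod 28 since gcd(17, 28) = 1. 38 = 3×12 + 2. So 17^{38} ≡ 17^{2} ≡ 9 mod 28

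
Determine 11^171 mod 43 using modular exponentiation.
Using Fermat: 11^{42} ≡ 1 mod 43. 171 ≡ 3 mod 42. So 11^{171} ≡ 11^{3} ≡ 41 mod 43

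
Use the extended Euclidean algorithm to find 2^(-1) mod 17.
Extended GCD: 2(-8) + 17(1) = 1. So 2^(-1) ≡ -8 ≡ 9 (mod 17). Verify: 2 × 9 = 18 ≡ 1 (mod 17)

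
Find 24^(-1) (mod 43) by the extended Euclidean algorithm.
Extended GCD: 24(9) + 43(-5) = 1. So 24^(-1) ≡ 9 (mod 43). Verify: 24 × 9 = 216 ≡ 1 (mod 43)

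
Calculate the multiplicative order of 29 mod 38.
Powers of 29 mod 38: 29^1≡29, 29^2≡5, 29^3≡31, 29^4≡25, 29^5≡3, 29^6≡11, 29^7≡15, 29^8≡17, 29^9≡37, 29^10≡9, 29^11≡33, 29^12≡7, 29^13≡13, 29^14≡35, 29^15≡27, 29^16≡23, 29^17≡21, 29^18≡1. ord_38(29) = 18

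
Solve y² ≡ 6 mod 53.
The square roots of 6 mod 53 are 18 and 35. Verify: 18² = 324 ≡ 6 mod 53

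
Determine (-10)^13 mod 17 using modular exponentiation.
By repeated squaring mod 17: (-10)^{1}≡7, (-10)^{2}≡15, (-10)^{4}≡4, (-10)^{8}≡16. Then (-10)^{13} = (-10)^{8+4+1} ≡ 16 × 4 × 7 ≡ 6 mod 17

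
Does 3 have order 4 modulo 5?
ord_5(3) divides 4. For each prime q|4: 3^{2}≡4, none ≡ 1. So 3 has order 4 and is a primitive root mod 5.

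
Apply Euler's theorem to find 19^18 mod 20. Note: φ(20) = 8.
By Euler: 19^{8} ≡ 1 mod 20 since gcd(19, 20) = 1. 18 = 2×8 + 2. So 19^{18} ≡ 19^{2} ≡ 1 mod 20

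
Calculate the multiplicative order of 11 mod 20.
Powers of 11 mod 20: 11^1≡11, 11^2≡1. So the order of 11 is 2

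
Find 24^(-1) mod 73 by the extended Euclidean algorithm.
Extended GCD: 24(-3) + 73(1) = 1. So 24^(-1) ≡ -3 ≡ 70 mod 73. Verify: 24 × 70 = 1680 ≡ 1 mod 73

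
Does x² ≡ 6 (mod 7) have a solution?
By Euler's criterion: 6^{3} ≡ 6 (mod 7). Since this equals -1 (≡ 6), 6 is not a QR.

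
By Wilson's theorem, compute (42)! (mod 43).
By Wilson's theorem, (42)! ≡ -1 ≡ 42 (mod 43)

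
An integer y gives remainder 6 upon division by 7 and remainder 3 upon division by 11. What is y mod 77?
M = 7 × 11 = 77. M₁ = 11, y₁ ≡ 2 mod 7. M₂ = 7, y₂ ≡ 8 mod 11. y = 6×11×2 + 3×7×8 ≡ 69 mod 77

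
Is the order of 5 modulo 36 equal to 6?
Powers of 5 mod 36: 5^1≡5, 5^2≡25, 5^3≡17, 5^4≡13, 5^5≡29, 5^6≡1. First k with 5^k≡1 is k=6. Yes, ord_36(5) = 6.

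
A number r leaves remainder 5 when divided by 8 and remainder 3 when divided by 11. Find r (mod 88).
M = 8 × 11 = 88. M₁ = 11, y₁ ≡ 3 (mod 8). M₂ = 8, y₂ ≡ 7 (mod 11). r = 5×11×3 + 3×8×7 ≡ 69 (mod 88)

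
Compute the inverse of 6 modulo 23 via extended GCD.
Extended GCD: 6(4) + 23(-1) = 1. So 6^(-1) ≡ 4 (mod 23). Verify: 6 × 4 = 24 ≡ 1 (mod 23)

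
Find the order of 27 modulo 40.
Powers of 27 mod 40: 27^1≡27, 27^2≡9, 27^3≡3, 27^4≡1. Order = 4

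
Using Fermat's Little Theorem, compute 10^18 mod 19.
By Fermat's Little Theorem, 10^{18} ≡ 1 mod 19 since 19 is prime and gcd(10, 19) = 1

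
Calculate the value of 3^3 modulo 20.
3^{3} = 27 ≡ 7 mod 20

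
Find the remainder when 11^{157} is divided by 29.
By Fermat: 11^{28} ≡ 1 mod 29. 157 = 5×28 + 17. So 11^{157} ≡ 11^{17} ≡ 3 mod 29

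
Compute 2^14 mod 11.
Using Fermat: 2^{10} ≡ 1 (mod 11). 14 ≡ 4 (mod 10). So 2^{14} ≡ 2^{4} ≡ 5 (mod 11)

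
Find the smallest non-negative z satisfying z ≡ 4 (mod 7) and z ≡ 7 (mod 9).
M = 7 × 9 = 63. M₁ = 9, y₁ ≡ 4 (mod 7). M₂ = 7, y₂ ≡ 4 (mod 9). z = 4×9×4 + 7×7×4 ≡ 25 (mod 63)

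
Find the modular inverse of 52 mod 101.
Since 101 is prime, by Fermat 52^(-1) ≡ 52^{99} ≡ 68 mod 101. Verify: 52 × 68 = 3536 ≡ 1 mod 101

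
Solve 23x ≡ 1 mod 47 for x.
Since 47 is prime, by Fermat 23^(-1) ≡ 23^{45} ≡ 45 mod 47. Verify: 23 × 45 = 1035 ≡ 1 mod 47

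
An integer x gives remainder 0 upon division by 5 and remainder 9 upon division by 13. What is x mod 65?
M = 5 × 13 = 65. M₁ = 13, y₁ ≡ 2 mod 5. M₂ = 5, y₂ ≡ 8 mod 13. x = 0×13×2 + 9×5×8 ≡ 35 mod 65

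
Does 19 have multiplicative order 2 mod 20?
Powers of 19 mod 20: 19^1≡19, 19^2≡1. First k with 19^k≡1 is k=2. Yes, ord_20(19) = 2.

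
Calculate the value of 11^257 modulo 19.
Using Fermat: 11^{18} ≡ 1 (mod 19). 257 ≡ 5 (mod 18). So 11^{257} ≡ 11^{5} ≡ 7 (mod 19)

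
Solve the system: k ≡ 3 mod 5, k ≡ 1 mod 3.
M = 5 × 3 = 15. M₁ = 3, y₁ ≡ 2 mod 5. M₂ = 5, y₂ ≡ 2 mod 3. k = 3×3×2 + 1×5×2 ≡ 13 mod 15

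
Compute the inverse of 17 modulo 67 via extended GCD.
Extended GCD: 17(4) + 67(-1) = 1. So 17^(-1) ≡ 4 (mod 67). Verify: 17 × 4 = 68 ≡ 1 (mod 67)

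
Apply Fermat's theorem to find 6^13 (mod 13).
By Fermat: 6^{12} ≡ 1 (mod 13). So 6^{13} = 6^{12} · 6^{1} ≡ 6^{1} ≡ 6 (mod 13)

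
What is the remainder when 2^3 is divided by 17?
2^{3} = 8 ≡ 8 (mod 17)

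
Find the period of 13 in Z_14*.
Powers of 13 mod 14: 13^1≡13, 13^2≡1. Order = 2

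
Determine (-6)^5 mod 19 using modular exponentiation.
By repeated squaring (mod 19): (-6)^{1}≡13, (-6)^{2}≡17, (-6)^{4}≡4. Then (-6)^{5} = (-6)^{4+1} ≡ 4 × 13 ≡ 14 (mod 19)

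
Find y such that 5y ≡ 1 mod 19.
Since 19 is prime, by Fermat 5^(-1) ≡ 5^{17} ≡ 4 mod 19. Verify: 5 × 4 = 20 ≡ 1 mod 19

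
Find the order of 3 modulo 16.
Powers of 3 mod 16: 3^1≡3, 3^2≡9, 3^3≡11, 3^4≡1. Order = 4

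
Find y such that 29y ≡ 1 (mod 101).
Since 101 is prime, by Fermat 29^(-1) ≡ 29^{99} ≡ 7 (mod 101). Verify: 29 × 7 = 203 ≡ 1 (mod 101)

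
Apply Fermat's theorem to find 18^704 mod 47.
By Fermat: 18^{46} ≡ 1 mod 47. 704 ≡ 14 mod 46. So 18^{704} ≡ 18^{14} ≡ 36 mod 47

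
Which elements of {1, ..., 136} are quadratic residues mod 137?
QRs mod 137: {1, 2, 4, 7, 8, 9, 11, 14, 15, 16, 17, 18, 19, 22, 25, 28, 30, 32, 34, 36, 37, 38, 39, 44, 49, 50, 56, 59, 60, 61, 63, 64, 65, 68, 69, 72, 73, 74, 76, 77, 78, 81, 87, 88, 93, 98, 99, 100, 101, 103, 105, 107, 109, 112, 115, 118, 119, 120, 121, 122, 123, 126, 128, 129, 130, 133, 135, 136}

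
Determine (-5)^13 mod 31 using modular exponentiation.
By repeated squaring (mod 31): (-5)^{1}≡26, (-5)^{2}≡25, (-5)^{4}≡5, (-5)^{8}≡25. Then (-5)^{13} = (-5)^{8+4+1} ≡ 25 × 5 × 26 ≡ 26 (mod 31)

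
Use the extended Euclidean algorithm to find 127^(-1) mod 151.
Extended GCD: 127(44) + 151(-37) = 1. So 127^(-1) ≡ 44 (mod 151). Verify: 127 × 44 = 5588 ≡ 1 (mod 151)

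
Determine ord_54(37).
Powers of 37 mod 54: 37^1≡37, 37^2≡19, 37^3≡1. So the order of 37 is 3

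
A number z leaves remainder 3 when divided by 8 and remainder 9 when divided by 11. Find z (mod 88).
M = 8 × 11 = 88. M₁ = 11, y₁ ≡ 3 (mod 8). M₂ = 8, y₂ ≡ 7 (mod 11). z = 3×11×3 + 9×8×7 ≡ 75 (mod 88)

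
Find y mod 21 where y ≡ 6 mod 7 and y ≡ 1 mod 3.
M = 7 × 3 = 21. M₁ = 3, y₁ ≡ 5 mod 7. M₂ = 7, y₂ ≡ 1 mod 3. y = 6×3×5 + 1×7×1 ≡ 13 mod 21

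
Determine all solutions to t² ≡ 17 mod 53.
The square roots of 17 mod 53 are 21 and 32. Verify: 21² = 441 ≡ 17 mod 53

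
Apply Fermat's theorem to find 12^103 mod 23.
By Fermat: 12^{22} ≡ 1 mod 23. 103 = 4×22 + 15. So 12^{103} ≡ 12^{15} ≡ 13 mod 23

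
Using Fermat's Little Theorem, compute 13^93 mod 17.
By Fermat: 13^{16} ≡ 1 (mod 17). 93 = 5×16 + 13. So 13^{93} ≡ 13^{13} ≡ 13 (mod 17)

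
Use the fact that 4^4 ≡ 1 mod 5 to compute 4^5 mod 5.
By Fermat: 4^{4} ≡ 1 mod 5. So 4^{5} = 4^{4} · 4^{1} ≡ 4^{1} ≡ 4 mod 5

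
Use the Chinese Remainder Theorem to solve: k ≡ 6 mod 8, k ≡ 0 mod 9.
M = 8 × 9 = 72. M₁ = 9, y₁ ≡ 1 mod 8. M₂ = 8, y₂ ≡ 8 mod 9. k = 6×9×1 + 0×8×8 ≡ 54 mod 72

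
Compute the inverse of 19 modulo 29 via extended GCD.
Extended GCD: 19(-3) + 29(2) = 1. So 19^(-1) ≡ -3 ≡ 26 (mod 29). Verify: 19 × 26 = 494 ≡ 1 (mod 29)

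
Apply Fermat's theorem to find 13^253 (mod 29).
By Fermat: 13^{28} ≡ 1 (mod 29). 253 ≡ 1 (mod 28). So 13^{253} ≡ 13^{1} ≡ 13 (mod 29)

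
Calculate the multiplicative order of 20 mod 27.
Powers of 20 mod 27: 20^1≡20, 20^2≡22, 20^3≡8, 20^4≡25, 20^5≡14, 20^6≡10, 20^7≡11, 20^8≡4, 20^9≡26, 20^10≡7, 20^11≡5, 20^12≡19, 20^13≡2, 20^14≡13, 20^15≡17, 20^16≡16, 20^17≡23, 20^18≡1. Order = 18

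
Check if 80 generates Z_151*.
80^{75} ≡ 1 mod 151 and 75 < 150, so ord_151(80) = 75 ≠ 150 and 80 is not a primitive root.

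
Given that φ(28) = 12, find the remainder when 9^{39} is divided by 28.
By Euler: 9^{12} ≡ 1 mod 28 since gcd(9, 28) = 1. 39 = 3×12 + 3. So 9^{39} ≡ 9^{3} ≡ 1 mod 28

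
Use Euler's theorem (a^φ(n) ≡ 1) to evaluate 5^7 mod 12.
By Euler: 5^{4} ≡ 1 mod 12 since gcd(5, 12) = 1. 7 = 1×4 + 3. So 5^{7} ≡ 5^{3} ≡ 5 mod 12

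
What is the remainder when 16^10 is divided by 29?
By repeated squaring (mod 29): 16^{1}≡16, 16^{2}≡24, 16^{4}≡25, 16^{8}≡16. Then 16^{10} = 16^{8+2} ≡ 16 × 24 ≡ 7 (mod 29)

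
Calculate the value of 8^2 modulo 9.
8^{2} = 64 ≡ 1 (mod 9)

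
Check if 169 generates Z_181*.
169^{45} ≡ 1 (mod 181) and 45 < 180, so ord_181(169) = 45 ≠ 180 and 169 is not a primitive root.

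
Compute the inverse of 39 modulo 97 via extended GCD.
Extended GCD: 39(5) + 97(-2) = 1. So 39^(-1) ≡ 5 (mod 97). Verify: 39 × 5 = 195 ≡ 1 (mod 97)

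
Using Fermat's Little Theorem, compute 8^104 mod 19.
By Fermat: 8^{18} ≡ 1 (mod 19). 104 = 5×18 + 14. So 8^{104} ≡ 8^{14} ≡ 7 (mod 19)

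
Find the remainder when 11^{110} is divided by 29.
By Fermat: 11^{28} ≡ 1 (mod 29). 110 = 3×28 + 26. So 11^{110} ≡ 11^{26} ≡ 6 (mod 29)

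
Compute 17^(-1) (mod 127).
Since 127 is prime, by Fermat 17^(-1) ≡ 17^{125} ≡ 15 (mod 127). Verify: 17 × 15 = 255 ≡ 1 (mod 127)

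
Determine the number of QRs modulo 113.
For prime 113, there are (p-1)/2 = (113-1)/2 = 56 quadratic residues (excluding 0).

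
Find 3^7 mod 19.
By repeated squaring mod 19: 3^{1}≡3, 3^{2}≡9, 3^{4}≡5. Then 3^{7} = 3^{4+2+1} ≡ 5 × 9 × 3 ≡ 2 mod 19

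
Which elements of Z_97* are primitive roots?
There are φ(96) = 32 primitive roots mod 97: {5, 7, 10, 13, 14, 15, 17, 21, 23, 26, 29, 37, 38, 39, 40, 41, 56, 57, 58, 59, 60, 68, 71, 74, 76, 80, 82, 83, 84, 87, 90, 92}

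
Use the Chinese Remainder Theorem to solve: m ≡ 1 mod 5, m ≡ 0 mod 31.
M = 5 × 31 = 155. M₁ = 31, y₁ ≡ 1 mod 5. M₂ = 5, y₂ ≡ 25 mod 31. m = 1×31×1 + 0×5×25 ≡ 31 mod 155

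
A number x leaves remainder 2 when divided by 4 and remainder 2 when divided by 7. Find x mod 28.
M = 4 × 7 = 28. M₁ = 7, y₁ ≡ 3 mod 4. M₂ = 4, y₂ ≡ 2 mod 7. x = 2×7×3 + 2×4×2 ≡ 2 mod 28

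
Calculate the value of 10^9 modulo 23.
By repeated squaring mod 23: 10^{1}≡10, 10^{2}≡8, 10^{4}≡18, 10^{8}≡2. Then 10^{9} = 10^{8+1} ≡ 2 × 10 ≡ 20 mod 23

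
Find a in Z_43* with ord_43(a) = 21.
9 has order 21 mod 43 since 9^{21} ≡ 1 (mod 43) and no smaller power works.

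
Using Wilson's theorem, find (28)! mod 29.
By Wilson's theorem, (28)! ≡ -1 ≡ 28 mod 29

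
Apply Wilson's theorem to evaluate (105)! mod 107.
(106)! = (105)! × (106) ≡ -1 (mod 107). So (105)! ≡ -1 × (106)^(-1) ≡ (-1)×(-1) = 1 (mod 107)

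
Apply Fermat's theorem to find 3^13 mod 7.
By Fermat: 3^{6} ≡ 1 mod 7. 13 = 2×6 + 1. So 3^{13} ≡ 3^{1} ≡ 3 mod 7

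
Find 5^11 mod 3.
Using Fermat: 5^{2} ≡ 1 mod 3. 11 ≡ 1 mod 2. So 5^{11} ≡ 5^{1} ≡ 2 mod 3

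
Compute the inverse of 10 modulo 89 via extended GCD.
Extended GCD: 10(9) + 89(-1) = 1. So 10^(-1) ≡ 9 (mod 89). Verify: 10 × 9 = 90 ≡ 1 (mod 89)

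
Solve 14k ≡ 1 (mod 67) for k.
Since 67 is prime, by Fermat 14^(-1) ≡ 14^{65} ≡ 24 (mod 67). Verify: 14 × 24 = 336 ≡ 1 (mod 67)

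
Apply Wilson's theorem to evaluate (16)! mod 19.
(18)! = (16)! × (17) × (18) ≡ -1 (mod 19). So (16)! ≡ -1 × [(18)(17)]^(-1) ≡ 9 (mod 19)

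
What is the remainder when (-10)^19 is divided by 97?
By repeated squaring (mod 97): (-10)^{1}≡87, (-10)^{2}≡3, (-10)^{4}≡9, (-10)^{8}≡81, (-10)^{16}≡62. Then (-10)^{19} = (-10)^{16+2+1} ≡ 62 × 3 × 87 ≡ 80 (mod 97)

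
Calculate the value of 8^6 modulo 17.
By repeated squaring (mod 17): 8^{1}≡8, 8^{2}≡13, 8^{4}≡16. Then 8^{6} = 8^{4+2} ≡ 16 × 13 ≡ 4 (mod 17)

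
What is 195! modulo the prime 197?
(196)! = (195)! × (196) ≡ -1 mod 197. So (195)! ≡ -1 × (196)^(-1) ≡ (-1)×(-1) = 1 mod 197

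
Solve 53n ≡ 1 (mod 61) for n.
Since 61 is prime, by Fermat 53^(-1) ≡ 53^{59} ≡ 38 (mod 61). Verify: 53 × 38 = 2014 ≡ 1 (mod 61)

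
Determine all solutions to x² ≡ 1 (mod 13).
The square roots of 1 mod 13 are 1 and 12. Verify: 1² = 1 ≡ 1 (mod 13)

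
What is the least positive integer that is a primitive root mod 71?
g = 7. Powers: [7, 49, 59, 58, 51, 2, 14, 27, 47, ...] generates all 70 non-zero residues.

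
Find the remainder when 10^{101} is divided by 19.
By Fermat: 10^{18} ≡ 1 (mod 19). 101 = 5×18 + 11. So 10^{101} ≡ 10^{11} ≡ 14 (mod 19)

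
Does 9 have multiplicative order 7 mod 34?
Powers of 9 mod 34: 9^1≡9, 9^2≡13, 9^3≡15, 9^4≡33, 9^5≡25, 9^6≡21, 9^7≡19, 9^8≡1. 9^7≡19≢1, so ord ≠ 7. No, the actual order is 8.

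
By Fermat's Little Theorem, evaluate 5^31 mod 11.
By Fermat: 5^{10} ≡ 1 (mod 11). 31 = 3×10 + 1. So 5^{31} ≡ 5^{1} ≡ 5 (mod 11)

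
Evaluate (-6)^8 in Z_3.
By repeated squaring (mod 3): (-6)^{1}≡0, (-6)^{2}≡0, (-6)^{4}≡0, (-6)^{8}≡0. So (-6)^{8} ≡ 0 (mod 3)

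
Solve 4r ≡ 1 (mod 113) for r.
Since 113 is prime, by Fermat 4^(-1) ≡ 4^{111} ≡ 85 (mod 113). Verify: 4 × 85 = 340 ≡ 1 (mod 113)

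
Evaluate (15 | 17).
(15/17) = 15^{8} mod 17 = 1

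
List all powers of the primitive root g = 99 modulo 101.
99^1, 99^2, ..., 99^{100} mod 101: [99, 4, 93, 16, 69, 64, 74, 54, 94, 14, 73, 56, 90, 22, 57, 88, 26, 49, 3, 95, 12, 77, 48, 5, 91, 20, 61, 80, 42, 17, 67, 68, 66, 70, 62, 78, 46, 9, 83, 36, 29, 43, 15, 71, 60, 82, 38, 25, 51, 100, 2, 97, 8, 85, 32, 37, 27, 47, 7, 87, 28, 45, 11, 79, 44, 13, 75, 52, 98, 6, 89, 24, 53, 96, 10, 81, 40, 21, 59, 84, 34, 33, 35, 31, 39, 23, 55, 92, 18, 65, 72, 58, 86, 30, 41, 19, 63, 76, 50, 1]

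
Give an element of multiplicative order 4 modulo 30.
7 has order 4 mod 30 since 7^{4} ≡ 1 (mod 30) and no smaller power works.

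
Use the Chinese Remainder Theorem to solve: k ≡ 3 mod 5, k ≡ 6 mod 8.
M = 5 × 8 = 40. M₁ = 8, y₁ ≡ 2 mod 5. M₂ = 5, y₂ ≡ 5 mod 8. k = 3×8×2 + 6×5×5 ≡ 38 mod 40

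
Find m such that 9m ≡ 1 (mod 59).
Since 59 is prime, by Fermat 9^(-1) ≡ 9^{57} ≡ 46 (mod 59). Verify: 9 × 46 = 414 ≡ 1 (mod 59)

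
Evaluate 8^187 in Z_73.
Using Fermat: 8^{72} ≡ 1 (mod 73). 187 ≡ 43 (mod 72). So 8^{187} ≡ 8^{43} ≡ 8 (mod 73)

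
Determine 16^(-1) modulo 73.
Since 73 is prime, by Fermat 16^(-1) ≡ 16^{71} ≡ 32 mod 73. Verify: 16 × 32 = 512 ≡ 1 mod 73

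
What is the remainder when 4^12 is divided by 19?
By repeated squaring (mod 19): 4^{1}≡4, 4^{2}≡16, 4^{4}≡9, 4^{8}≡5. Then 4^{12} = 4^{8+4} ≡ 5 × 9 ≡ 7 (mod 19)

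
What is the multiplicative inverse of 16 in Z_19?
Since 19 is prime, by Fermat 16^(-1) ≡ 16^{17} ≡ 6 mod 19. Verify: 16 × 6 = 96 ≡ 1 mod 19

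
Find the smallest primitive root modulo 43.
g = 3. For each prime q|42: 3^{21}≡42, 3^{14}≡36, 3^{6}≡41, none ≡ 1, so ord_43(3) = 42 and 3 is a primitive root.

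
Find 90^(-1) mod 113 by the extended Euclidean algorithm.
Extended GCD: 90(54) + 113(-43) = 1. So 90^(-1) ≡ 54 mod 113. Verify: 90 × 54 = 4860 ≡ 1 mod 113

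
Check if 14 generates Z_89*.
ord_89(14) divides 88. For each prime q|88: 14^{44}≡88, 14^{8}≡45, none ≡ 1. So 14 has order 88 and is a primitive root mod 89.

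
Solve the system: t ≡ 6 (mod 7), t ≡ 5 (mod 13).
M = 7 × 13 = 91. M₁ = 13, y₁ ≡ 6 (mod 7). M₂ = 7, y₂ ≡ 2 (mod 13). t = 6×13×6 + 5×7×2 ≡ 83 (mod 91)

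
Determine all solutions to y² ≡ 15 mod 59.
The square roots of 15 mod 59 are 29 and 30. Verify: 29² = 841 ≡ 15 mod 59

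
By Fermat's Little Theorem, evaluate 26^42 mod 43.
By Fermat's Little Theorem, 26^{42} ≡ 1 (mod 43) since 43 is prime and gcd(26, 43) = 1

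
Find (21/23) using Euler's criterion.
(21/23) = 21^{11} mod 23 = -1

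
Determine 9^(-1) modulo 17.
Since 17 is prime, by Fermat 9^(-1) ≡ 9^{15} ≡ 2 mod 17. Verify: 9 × 2 = 18 ≡ 1 mod 17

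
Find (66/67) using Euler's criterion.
(66/67) = 66^{33} mod 67 = -1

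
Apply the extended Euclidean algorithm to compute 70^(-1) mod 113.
Extended GCD: 70(21) + 113(-13) = 1. So 70^(-1) ≡ 21 (mod 113). Verify: 70 × 21 = 1470 ≡ 1 (mod 113)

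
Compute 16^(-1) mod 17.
Since 17 is prime, by Fermat 16^(-1) ≡ 16^{15} ≡ 16 mod 17. Verify: 16 × 16 = 256 ≡ 1 mod 17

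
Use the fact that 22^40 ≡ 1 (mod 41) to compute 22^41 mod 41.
By Fermat: 22^{40} ≡ 1 (mod 41). So 22^{41} = 22^{40} · 22^{1} ≡ 22^{1} ≡ 22 (mod 41)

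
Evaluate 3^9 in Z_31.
By repeated squaring (mod 31): 3^{1}≡3, 3^{2}≡9, 3^{4}≡19, 3^{8}≡20. Then 3^{9} = 3^{8+1} ≡ 20 × 3 ≡ 29 (mod 31)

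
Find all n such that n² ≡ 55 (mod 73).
The square roots of 55 mod 73 are 37 and 36. Verify: 37² = 1369 ≡ 55 (mod 73)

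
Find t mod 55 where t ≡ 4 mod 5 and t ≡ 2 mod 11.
M = 5 × 11 = 55. M₁ = 11, y₁ ≡ 1 mod 5. M₂ = 5, y₂ ≡ 9 mod 11. t = 4×11×1 + 2×5×9 ≡ 24 mod 55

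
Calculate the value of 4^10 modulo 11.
Using Fermat: 4^{10} ≡ 1 (mod 11). 10 ≡ 0 (mod 10). So 4^{10} ≡ 4^{0} ≡ 1 (mod 11)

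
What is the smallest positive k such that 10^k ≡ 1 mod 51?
Powers of 10 mod 51: 10^1≡10, 10^2≡49, 10^3≡31, 10^4≡4, 10^5≡40, 10^6≡43, 10^7≡22, 10^8≡16, 10^9≡7, 10^10≡19, 10^11≡37, 10^12≡13, 10^13≡28, 10^14≡25, 10^15≡46, 10^16≡1. Order = 16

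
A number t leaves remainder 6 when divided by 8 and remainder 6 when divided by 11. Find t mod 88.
M = 8 × 11 = 88. M₁ = 11, y₁ ≡ 3 mod 8. M₂ = 8, y₂ ≡ 7 mod 11. t = 6×11×3 + 6×8×7 ≡ 6 mod 88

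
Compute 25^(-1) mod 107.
Since 107 is prime, by Fermat 25^(-1) ≡ 25^{105} ≡ 30 mod 107. Verify: 25 × 30 = 750 ≡ 1 mod 107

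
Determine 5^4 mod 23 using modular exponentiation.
5^{4} = 625 ≡ 4 mod 23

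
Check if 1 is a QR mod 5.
By Euler's criterion: 1^{2} ≡ 1 (mod 5). Since this equals 1, 1 is a QR.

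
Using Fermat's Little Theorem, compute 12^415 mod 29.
By Fermat: 12^{28} ≡ 1 (mod 29). 415 ≡ 23 (mod 28). So 12^{415} ≡ 12^{23} ≡ 17 (mod 29)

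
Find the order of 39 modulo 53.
Powers of 39 mod 53: 39^1≡39, 39^2≡37, 39^3≡12, 39^4≡44, 39^5≡20, 39^6≡38, 39^7≡51, 39^8≡28, 39^9≡32, 39^10≡29, 39^11≡18, 39^12≡13, 39^13≡30, 39^14≡4, 39^15≡50, 39^16≡42, 39^17≡48, 39^18≡17, 39^19≡27, 39^20≡46, 39^21≡45, 39^22≡6, 39^23≡22, 39^24≡10, 39^25≡19, 39^26≡52, 39^27≡14, 39^28≡16, 39^29≡41, 39^30≡9, 39^31≡33, 39^32≡15, 39^33≡2, 39^34≡25, 39^35≡21, 39^36≡24, 39^37≡35, 39^38≡40, 39^39≡23, 39^40≡49, 39^41≡3, 39^42≡11, 39^43≡5, 39^44≡36, 39^45≡26, 39^46≡7, 39^47≡8, 39^48≡47, 39^49≡31, 39^50≡43, 39^51≡34, 39^52≡1. ord_53(39) = 52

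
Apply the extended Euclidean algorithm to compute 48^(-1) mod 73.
Extended GCD: 48(35) + 73(-23) = 1. So 48^(-1) ≡ 35 (mod 73). Verify: 48 × 35 = 1680 ≡ 1 (mod 73)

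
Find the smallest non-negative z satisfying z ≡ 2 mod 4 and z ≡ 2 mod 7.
M = 4 × 7 = 28. M₁ = 7, y₁ ≡ 3 mod 4. M₂ = 4, y₂ ≡ 2 mod 7. z = 2×7×3 + 2×4×2 ≡ 2 mod 28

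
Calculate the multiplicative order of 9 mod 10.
Powers of 9 mod 10: 9^1≡9, 9^2≡1. So the order of 9 is 2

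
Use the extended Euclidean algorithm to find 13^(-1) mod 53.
Extended GCD: 13(-4) + 53(1) = 1. So 13^(-1) ≡ -4 ≡ 49 (mod 53). Verify: 13 × 49 = 637 ≡ 1 (mod 53)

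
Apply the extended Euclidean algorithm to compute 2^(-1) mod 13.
Extended GCD: 2(-6) + 13(1) = 1. So 2^(-1) ≡ -6 ≡ 7 mod 13. Verify: 2 × 7 = 14 ≡ 1 mod 13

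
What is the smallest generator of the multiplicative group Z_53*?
g = 2. For each prime q|52: 2^{26}≡52, 2^{4}≡16, none ≡ 1, so ord_53(2) = 52 and 2 is a primitive root.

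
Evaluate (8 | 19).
(8/19) = 8^{9} mod 19 = -1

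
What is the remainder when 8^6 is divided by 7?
Using Fermat: 8^{6} ≡ 1 (mod 7). 6 ≡ 0 (mod 6). So 8^{6} ≡ 8^{0} ≡ 1 (mod 7)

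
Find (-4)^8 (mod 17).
By repeated squaring (mod 17): (-4)^{1}≡13, (-4)^{2}≡16, (-4)^{4}≡1, (-4)^{8}≡1. So (-4)^{8} ≡ 1 (mod 17)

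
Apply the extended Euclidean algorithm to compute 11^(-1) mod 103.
Extended GCD: 11(-28) + 103(3) = 1. So 11^(-1) ≡ -28 ≡ 75 (mod 103). Verify: 11 × 75 = 825 ≡ 1 (mod 103)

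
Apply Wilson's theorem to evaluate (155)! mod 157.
(156)! = (155)! × (156) ≡ -1 mod 157. So (155)! ≡ -1 × (156)^(-1) ≡ (-1)×(-1) = 1 mod 157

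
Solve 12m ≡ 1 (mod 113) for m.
Since 113 is prime, by Fermat 12^(-1) ≡ 12^{111} ≡ 66 (mod 113). Verify: 12 × 66 = 792 ≡ 1 (mod 113)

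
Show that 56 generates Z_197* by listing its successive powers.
56^1, 56^2, ..., 56^{196} mod 197: [56, 181, 89, 59, 152, 41, 129, 132, 103, 55, 125, 105, 167, 93, 86, 88, 3, 168, 149, 70, 177, 62, 123, 190, 2, 112, 165, 178, 118, 107, 82, 61, 67, 9, 110, 53, 13, 137, 186, 172, 176, 6, 139, 101, 140, 157, 124, 49, 183, 4, 27, 133, 159, 39, 17, 164, 122, 134, 18, 23, 106, 26, 77, 175, 147, 155, 12, 81, 5, 83, 117, 51, 98, 169, 8, 54, 69, 121, 78, 34, 131, 47, 71, 36, 46, 15, 52, 154, 153, 97, 113, 24, 162, 10, 166, 37, 102, 196, 141, 16, 108, 138, 45, 156, 68, 65, 94, 142, 72, 92, 30, 104, 111, 109, 194, 29, 48, 127, 20, 135, 74, 7, 195, 85, 32, 19, 79, 90, 115, 136, 130, 188, 87, 144, 184, 60, 11, 25, 21, 191, 58, 96, 57, 40, 73, 148, 14, 193, 170, 64, 38, 158, 180, 33, 75, 63, 179, 174, 91, 171, 120, 22, 50, 42, 185, 116, 192, 114, 80, 146, 99, 28, 189, 143, 128, 76, 119, 163, 66, 150, 126, 161, 151, 182, 145, 43, 44, 100, 84, 173, 35, 187, 31, 160, 95, 1]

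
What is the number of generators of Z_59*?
There are φ(59-1) = φ(58) = 28 primitive roots modulo 59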